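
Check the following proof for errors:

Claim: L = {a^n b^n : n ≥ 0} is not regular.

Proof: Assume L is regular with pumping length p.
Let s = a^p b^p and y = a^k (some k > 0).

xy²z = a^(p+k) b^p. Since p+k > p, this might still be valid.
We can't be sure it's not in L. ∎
The proof is INCORRECT.

Error: The conclusion is wrong.
xy²z = a^(p+k) b^p is definitely NOT in L because the number of a's (p+k) ≠ number of b's (p).
The proof incorrectly doubts what is actually a valid contradiction.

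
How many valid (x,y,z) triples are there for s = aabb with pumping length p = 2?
3

For s = 'aabb' with pumping length p = 2:

Constraints: |xy| ≤ 2, |y| > 0

Valid decompositions (|xy| ≤ p, |y| ≥ 1):
  • x='', y='a', z='abb'
  • x='a', y='a', z='bb'
  • x='', y='aa', z='bb'

Total count: 3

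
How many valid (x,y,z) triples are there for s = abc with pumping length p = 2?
3

For s = 'abc' with pumping length p = 2:

Constraints: |xy| ≤ 2, |y| > 0

Valid decompositions (|xy| ≤ p, |y| ≥ 1):
  • x='', y='a', z='bc'
  • x='a', y='b', z='c'
  • x='', y='ab', z='c'

Total count: 3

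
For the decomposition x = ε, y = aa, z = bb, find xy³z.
aaaaaabb

Given x = '', y = 'aa', z = 'bb' and i = 3:

xy^3z = x + y·y·...·y (3 times) + z
       = '' + 'aa'^3 + 'bb'
       = '' + 'aaaaaa' + 'bb'
       = 'aaaaaabb'

The pumped string is 'aaaaaabb' with length 8.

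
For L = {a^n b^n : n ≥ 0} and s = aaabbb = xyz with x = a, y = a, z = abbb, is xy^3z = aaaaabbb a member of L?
No

xy³z = a · aaa · abbb = aaaaabbb.
aaaaabbb has 5 a's and 3 b's; 5 ≠ 3, so it is not in L.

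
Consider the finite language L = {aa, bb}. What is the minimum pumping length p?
p = 3

For a finite language L, the pumping lemma holds vacuously if p > max|s| for s ∈ L.

The longest string in L = {aa, bb} has length 2.
If p = 3, then no string s ∈ L has |s| ≥ p, so the condition is vacuously true.

The minimum pumping length is p = 3.

Why no smaller p works: for any p ≤ 2, the longest string s ∈ L has |s| = 2 ≥ p, so it would
have to be pumpable; but pumping up (i = 2, 3, ...) produces ever longer strings, which cannot all lie in the
finite language L. So the pumping property fails for every p ≤ 2.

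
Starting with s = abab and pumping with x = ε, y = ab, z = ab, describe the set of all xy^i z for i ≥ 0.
{xy^i z : i ≥ 0} = {(ab)^(i+1) : i ≥ 0} = {ab, abab, ababab, ...}

With x = ε, y = ab, z = ab: Pumping 'ab' gives strings of alternating a's and b's.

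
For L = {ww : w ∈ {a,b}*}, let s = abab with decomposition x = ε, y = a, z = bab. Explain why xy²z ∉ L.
xy²z = aabab ∉ L

Pumping with i = 2 replaces y = a by y² = aa:
- Original: s = xyz = abab; abab splits into halves ab · ab, which are equal, so it is in L (w = ab)
- Pumped: xy²z = ε · aa · bab = aabab
- aabab has odd length 5, so it cannot be written as ww and is not in L

The pumping lemma would require xy²z ∈ L, so this decomposition yields a contradiction.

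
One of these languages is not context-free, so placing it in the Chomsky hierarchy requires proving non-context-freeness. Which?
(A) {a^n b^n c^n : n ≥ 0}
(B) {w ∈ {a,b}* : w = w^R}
(A) {a^n b^n c^n : n ≥ 0}

(A) {a^n b^n c^n : n ≥ 0} requires the CFL pumping lemma.

- {w ∈ {a,b}* : w = w^R} is context-free (but not regular)
  • Can be shown non-regular with the regular pumping lemma
  • After pumping, the string is no longer symmetric

- {a^n b^n c^n : n ≥ 0} is NOT context-free
  • Requires the CFL pumping lemma to prove
  • Cannot maintain three equal counts simultaneously

The CFL pumping lemma is "stronger" in that it can prove non-membership
in the larger class of context-free languages.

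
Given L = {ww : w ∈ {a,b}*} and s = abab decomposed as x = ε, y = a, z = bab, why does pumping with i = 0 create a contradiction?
xy⁰z = bab ∉ L

Pumping with i = 0 replaces y = a by y⁰ = ε:
- Original: s = xyz = abab; abab splits into halves ab · ab, which are equal, so it is in L (w = ab)
- Pumped: xy⁰z = ε · ε · bab = bab
- bab has odd length 3, so it cannot be written as ww and is not in L

The pumping lemma would require xy⁰z ∈ L, so this decomposition yields a contradiction.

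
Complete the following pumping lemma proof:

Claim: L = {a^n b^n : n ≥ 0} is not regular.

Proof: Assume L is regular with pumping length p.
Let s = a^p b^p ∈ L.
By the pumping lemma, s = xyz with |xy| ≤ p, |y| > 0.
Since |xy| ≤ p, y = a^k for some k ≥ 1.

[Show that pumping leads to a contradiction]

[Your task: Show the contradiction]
Consider xy²z = a^(p+k) b^p.

Since k ≥ 1, we have p + k > p.
So xy²z has more a's than b's: (p+k) a's vs p b's.
This means xy²z ∉ L because a^n b^n requires equal counts.

This contradicts the pumping lemma which states xy²z ∈ L.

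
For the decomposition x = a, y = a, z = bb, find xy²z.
aaabb

Given x = 'a', y = 'a', z = 'bb' and i = 2:

xy^2z = x + y·y·...·y (2 times) + z
       = 'a' + 'a'^2 + 'bb'
       = 'a' + 'aa' + 'bb'
       = 'aaabb'

The pumped string is 'aaabb' with length 5.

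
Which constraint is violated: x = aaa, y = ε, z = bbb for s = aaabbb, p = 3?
Violated: |y| > 0

The decomposition x = aaa, y = ε, z = bbb for s = aaabbb with p = 3
violates the constraint: |y| > 0

|y| = 0, but the pumping lemma requires |y| > 0 (y must be non-empty).

Pumping lemma constraints:
1. xyz = s (decomposition is valid)
2. |xy| ≤ p
3. |y| > 0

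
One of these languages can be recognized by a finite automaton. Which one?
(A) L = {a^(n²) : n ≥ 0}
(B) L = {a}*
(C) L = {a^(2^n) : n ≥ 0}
(B) {a}*

(B) L = {a}* is regular.

This can be recognized by a finite automaton (DFA/NFA).
Regular expressions like {a}* define regular languages.

The other choices are not regular:
- {a^(2^n) : n ≥ 0}: After pumping, length is no longer a power of 2
- {a^(n²) : n ≥ 0}: After pumping, length is no longer a perfect square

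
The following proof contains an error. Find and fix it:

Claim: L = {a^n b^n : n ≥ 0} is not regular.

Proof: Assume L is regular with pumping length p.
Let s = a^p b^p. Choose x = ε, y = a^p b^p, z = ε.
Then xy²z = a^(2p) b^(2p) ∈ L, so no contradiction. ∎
Error: The decomposition violates |xy| ≤ p. With y = a^p b^p, |xy| = |y| = 2p > p. (The proof also miscomputes xy²z, which would be a^p b^p a^p b^p rather than a^(2p) b^(2p), and it wrongly treats one harmless decomposition as settling the matter — the prover does not get to choose the decomposition.)

Correction: The pumping lemma requires |xy| ≤ p, and the argument must handle every decomposition satisfying |xy| ≤ p, |y| ≥ 1. Since s starts with p a's, any such y consists only of a's, say y = a^k with k ≥ 1. Then xy²z = a^(p+k) b^p has unequal numbers of a's and b's, so xy²z ∉ L — the required contradiction.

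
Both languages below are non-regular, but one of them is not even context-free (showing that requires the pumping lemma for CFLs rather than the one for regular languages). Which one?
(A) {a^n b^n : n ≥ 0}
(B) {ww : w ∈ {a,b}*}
(B) {ww : w ∈ {a,b}*}

(B) {ww : w ∈ {a,b}*} requires the CFL pumping lemma.

- {a^n b^n : n ≥ 0} is context-free (but not regular)
  • Can be shown non-regular with the regular pumping lemma
  • After pumping, the number of a's and b's become unequal

- {ww : w ∈ {a,b}*} is NOT context-free
  • Requires the CFL pumping lemma to prove
  • Even a PDA cannot compare two arbitrary halves symbol by symbol; CFL pumping on a^p b^p a^p b^p fails

The CFL pumping lemma is "stronger" in that it can prove non-membership
in the larger class of context-free languages.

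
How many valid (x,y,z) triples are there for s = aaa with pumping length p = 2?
3

For s = 'aaa' with pumping length p = 2:

Constraints: |xy| ≤ 2, |y| > 0

Valid decompositions (|xy| ≤ p, |y| ≥ 1):
  • x='', y='a', z='aa'
  • x='a', y='a', z='a'
  • x='', y='aa', z='a'

Total count: 3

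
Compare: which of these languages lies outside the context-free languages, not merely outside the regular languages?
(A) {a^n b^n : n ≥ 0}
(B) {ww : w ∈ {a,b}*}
(B) {ww : w ∈ {a,b}*}

(B) {ww : w ∈ {a,b}*} requires the CFL pumping lemma.

- {a^n b^n : n ≥ 0} is context-free (but not regular)
  • Can be shown non-regular with the regular pumping lemma
  • After pumping, the number of a's and b's become unequal

- {ww : w ∈ {a,b}*} is NOT context-free
  • Requires the CFL pumping lemma to prove
  • Cannot verify equality of two arbitrary substrings

The CFL pumping lemma is "stronger" in that it can prove non-membership
in the larger class of context-free languages.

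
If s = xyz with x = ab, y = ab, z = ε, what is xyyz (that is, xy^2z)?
ababab

Given x = 'ab', y = 'ab', z = '' and i = 2:

xy^2z = x + y·y·...·y (2 times) + z
       = 'ab' + 'ab'^2 + ''
       = 'ab' + 'abab' + ''
       = 'ababab'

The pumped string is 'ababab' with length 6.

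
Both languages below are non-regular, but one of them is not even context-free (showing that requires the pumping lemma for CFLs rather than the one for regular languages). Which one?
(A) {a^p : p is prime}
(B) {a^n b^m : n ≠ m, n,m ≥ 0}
(A) {a^p : p is prime}

(A) {a^p : p is prime} requires the CFL pumping lemma.

- {a^n b^m : n ≠ m, n,m ≥ 0} is context-free (but not regular)
  • Can be shown non-regular with the regular pumping lemma
  • After pumping a's, we can make n = m

- {a^p : p is prime} is NOT context-free
  • Requires the CFL pumping lemma to prove
  • The CFL pumping lemma also fails because prime gaps are unbounded

The CFL pumping lemma is "stronger" in that it can prove non-membership
in the larger class of context-free languages.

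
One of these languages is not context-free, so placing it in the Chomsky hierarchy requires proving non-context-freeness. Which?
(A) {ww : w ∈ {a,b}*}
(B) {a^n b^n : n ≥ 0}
(A) {ww : w ∈ {a,b}*}

(A) {ww : w ∈ {a,b}*} requires the CFL pumping lemma.

- {a^n b^n : n ≥ 0} is context-free (but not regular)
  • Can be shown non-regular with the regular pumping lemma
  • After pumping, the number of a's and b's become unequal

- {ww : w ∈ {a,b}*} is NOT context-free
  • Requires the CFL pumping lemma to prove
  • Cannot verify equality of two arbitrary substrings

The CFL pumping lemma is "stronger" in that it can prove non-membership
in the larger class of context-free languages.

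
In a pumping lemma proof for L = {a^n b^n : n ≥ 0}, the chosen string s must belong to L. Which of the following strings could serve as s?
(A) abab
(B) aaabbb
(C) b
(B) aaabbb

The pumping lemma is applied to a string s that lies in L, so first check membership of each option:
- (A) abab has an a after a b, so it is not of the form a^n b^n and is not in L ✗
- (B) aaabbb = a^3 b^3 has equal counts (3 = 3), so it is in L ✓
- (C) b has 0 a's and 1 b's; 0 ≠ 1, so it is not in L ✗

Only (B) aaabbb is in L, so it is the only candidate that could play the role of s.
(In a complete proof one picks s in terms of the pumping length p so that |s| ≥ p is guaranteed; a fixed string like aaabbb illustrates the shape of such an s.)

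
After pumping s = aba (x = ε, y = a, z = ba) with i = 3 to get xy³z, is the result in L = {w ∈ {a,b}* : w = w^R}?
No

xy³z = ε · aaa · ba = aaaba.
aaaba reversed is abaaa ≠ aaaba, so it is not a palindrome and is not in L.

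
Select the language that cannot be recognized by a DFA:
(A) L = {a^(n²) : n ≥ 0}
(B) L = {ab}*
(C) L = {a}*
(A) {a^(n²) : n ≥ 0}

(A) L = {a^(n²) : n ≥ 0} is NOT regular.

The pumping lemma can be used to prove this:
After pumping, length is no longer a perfect square

The other languages are regular because they can be recognized by finite automata.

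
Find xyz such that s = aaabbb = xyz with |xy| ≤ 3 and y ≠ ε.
x = '', y = 'a', z = 'aabbb'

For s = aaabbb and p = 3, one valid decomposition is:
- x = '' (length 0)
- y = 'a' (length 1)
- z = 'aabbb' (length 5)

Verification:
- xyz = '' + 'a' + 'aabbb' = aaabbb ✓
- |xy| = 1 ≤ 3 ✓
- |y| = 1 > 0 ✓

All pumping lemma constraints are satisfied.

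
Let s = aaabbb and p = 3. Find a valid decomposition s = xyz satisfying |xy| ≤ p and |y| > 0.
x = 'a', y = 'a', z = 'abbb'

For s = aaabbb and p = 3, one valid decomposition is:
- x = 'a' (length 1)
- y = 'a' (length 1)
- z = 'abbb' (length 4)

Verification:
- xyz = 'a' + 'a' + 'abbb' = aaabbb ✓
- |xy| = 2 ≤ 3 ✓
- |y| = 1 > 0 ✓

All pumping lemma constraints are satisfied.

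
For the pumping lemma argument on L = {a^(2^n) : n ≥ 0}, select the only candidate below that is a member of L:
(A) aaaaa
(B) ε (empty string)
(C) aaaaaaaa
(C) aaaaaaaa

The pumping lemma is applied to a string s that lies in L, so first check membership of each option:
- (A) aaaaa has length 5, strictly between 2^2 = 4 and 2^3 = 8, so it is not in L ✗
- (B) ε has length 0, which is not a power of 2, so it is not in L ✗
- (C) aaaaaaaa has length 8 = 2^3, so it is in L ✓

Only (C) aaaaaaaa is in L, so it is the only candidate that could play the role of s.
(In a complete proof one picks s in terms of the pumping length p so that |s| ≥ p is guaranteed; a fixed string like aaaaaaaa illustrates the shape of such an s.)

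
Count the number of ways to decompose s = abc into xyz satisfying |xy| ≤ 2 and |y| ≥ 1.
3

For s = 'abc' with pumping length p = 2:

Constraints: |xy| ≤ 2, |y| > 0

Valid decompositions (|xy| ≤ p, |y| ≥ 1):
  • x='', y='a', z='bc'
  • x='a', y='b', z='c'
  • x='', y='ab', z='c'

Total count: 3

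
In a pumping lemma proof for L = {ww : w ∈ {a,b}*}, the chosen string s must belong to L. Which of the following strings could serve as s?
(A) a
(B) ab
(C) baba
(C) baba

The pumping lemma is applied to a string s that lies in L, so first check membership of each option:
- (A) a has odd length 1, so it cannot be written as ww and is not in L ✗
- (B) ab has length 2; its halves are a and b, which differ, so it is not in L ✗
- (C) baba splits into halves ba · ba, which are equal, so it is in L (w = ba) ✓

Only (C) baba is in L, so it is the only candidate that could play the role of s.
(In a complete proof one picks s in terms of the pumping length p so that |s| ≥ p is guaranteed; a fixed string like baba illustrates the shape of such an s.)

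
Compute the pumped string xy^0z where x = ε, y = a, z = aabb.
aabb

Given x = '', y = 'a', z = 'aabb' and i = 0:

xy^0z = x + y·y·...·y (0 times) + z
       = '' + 'a'^0 + 'aabb'
       = '' + '' + 'aabb'
       = 'aabb'

The pumped string is 'aabb' with length 4.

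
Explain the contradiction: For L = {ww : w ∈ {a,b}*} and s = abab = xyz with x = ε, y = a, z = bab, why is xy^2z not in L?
xy²z = aabab ∉ L

Pumping with i = 2 replaces y = a by y² = aa:
- Original: s = xyz = abab; abab splits into halves ab · ab, which are equal, so it is in L (w = ab)
- Pumped: xy²z = ε · aa · bab = aabab
- aabab has odd length 5, so it cannot be written as ww and is not in L

The pumping lemma would require xy²z ∈ L, so this decomposition yields a contradiction.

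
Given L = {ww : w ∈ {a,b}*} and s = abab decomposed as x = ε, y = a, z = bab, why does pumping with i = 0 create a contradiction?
xy⁰z = bab ∉ L

Pumping with i = 0 replaces y = a by y⁰ = ε:
- Original: s = xyz = abab; abab splits into halves ab · ab, which are equal, so it is in L (w = ab)
- Pumped: xy⁰z = ε · ε · bab = bab
- bab has odd length 3, so it cannot be written as ww and is not in L

The pumping lemma would require xy⁰z ∈ L, so this decomposition yields a contradiction.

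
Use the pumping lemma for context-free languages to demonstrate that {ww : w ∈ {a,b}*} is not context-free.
Assume for contradiction that L is context-free, and let p ≥ 1 be the pumping length given by the pumping lemma for CFLs.
Choose s = a^p b^p a^p b^p. Then s ∈ L (take w = a^p b^p) and |s| = 4p ≥ p.
By the CFL pumping lemma, s = uvxyz for some u, v, x, y, z with |vxy| ≤ p, |vy| ≥ 1, and uv^i xy^i z ∈ L for every i ≥ 0.

Write s as four blocks A₁ B₁ A₂ B₂ with A₁ = A₂ = a^p and B₁ = B₂ = b^p. Since |vxy| ≤ p, the window vxy lies inside at most two adjacent blocks. Take i = 0 and let t = uxz, so |t| = 4p − |vy| with 1 ≤ |vy| ≤ p. If |t| is odd, t ∉ L immediately, so assume |vy| is even (hence |vy| ≥ 2) and |t|/2 = 2p − |vy|/2, which satisfies p ≤ |t|/2 ≤ 2p − 1.

Case 1 (vxy inside A₁B₁): t = a^(p−j) b^(p−l) a^p b^p with j + l = |vy|. The second half of t has length < 2p, so it is a suffix of the trailing a^p b^p and ends in b; the first half is a^(p−j) b^(p−l) a^((j+l)/2), which ends in a because (j+l)/2 ≥ 1. The halves differ, so t ∉ L.

Case 2 (vxy inside B₁A₂, straddling the middle): t = a^p b^(p−j) a^(p−l) b^p with j + l = |vy|. If t = ww, then w is a prefix of t of length ≥ p, so w begins with a^p; and w is a suffix of t of length ≥ p, so w ends with b^p. That forces |w| ≥ 2p, contradicting |w| = |t|/2 ≤ 2p − 1. So t ∉ L.

Case 3 (vxy inside A₂B₂): t = a^p b^p a^(p−j) b^(p−l) with j + l = |vy|. The first half of t is a prefix of a^p b^p, so it begins with a; the second half is b^((j+l)/2) a^(p−j) b^(p−l), which begins with b. The halves differ, so t ∉ L.

In every case uv⁰xy⁰z = uxz ∉ L.

This contradicts the CFL pumping lemma, which requires uv^i xy^i z ∈ L for all i ≥ 0.
Hence L = {ww : w ∈ {a,b}*} is not context-free. ∎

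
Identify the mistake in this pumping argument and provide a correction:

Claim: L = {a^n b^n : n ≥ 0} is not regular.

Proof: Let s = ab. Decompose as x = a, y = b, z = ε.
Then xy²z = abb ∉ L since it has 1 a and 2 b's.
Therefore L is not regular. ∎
Error: The string s = ab might be shorter than the pumping length p.

Correction: Choose s = a^p b^p to ensure |s| ≥ p. Also, the decomposition is wrong: with |xy| ≤ p, y cannot include b's when s starts with p a's.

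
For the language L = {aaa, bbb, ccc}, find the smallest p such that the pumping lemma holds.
p = 4

For a finite language L, the pumping lemma holds vacuously if p > max|s| for s ∈ L.

The longest string in L = {aaa, bbb, ccc} has length 3.
If p = 4, then no string s ∈ L has |s| ≥ p, so the condition is vacuously true.

The minimum pumping length is p = 4.

Why no smaller p works: for any p ≤ 3, the longest string s ∈ L has |s| = 3 ≥ p, so it would
have to be pumpable; but pumping up (i = 2, 3, ...) produces ever longer strings, which cannot all lie in the
finite language L. So the pumping property fails for every p ≤ 3.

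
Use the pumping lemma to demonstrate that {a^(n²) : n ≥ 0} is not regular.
Assume for contradiction that L is regular, and let p ≥ 1 be the pumping length given by the pumping lemma.
Choose s = a^(p²). Then s ∈ L and |s| = p² ≥ p.
By the pumping lemma, s = xyz for some x, y, z with |xy| ≤ p, |y| ≥ 1, and xy^i z ∈ L for every i ≥ 0.
Here y = a^k for some k with 1 ≤ k ≤ |xy| ≤ p.

Take i = 2: |xy²z| = p² + k.
Now p² < p² + k ≤ p² + p < p² + 2p + 1 = (p + 1)².
So |xy²z| lies strictly between the consecutive squares p² and (p + 1)², hence is not a perfect square, and xy²z ∉ L.

This contradicts the pumping lemma, which requires xy^i z ∈ L for all i ≥ 0.
Hence L = {a^(n²) : n ≥ 0} is not regular. ∎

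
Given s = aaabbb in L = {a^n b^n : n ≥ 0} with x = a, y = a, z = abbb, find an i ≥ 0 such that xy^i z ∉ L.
i = 3

xy³z = a · aaa · abbb = aaaaabbb; aaaaabbb has 5 a's and 3 b's; 5 ≠ 3, so it is not in L.
(Other choices also work, e.g. i = 0, 2; only i = 1 is guaranteed to stay in L since xy¹z = s.)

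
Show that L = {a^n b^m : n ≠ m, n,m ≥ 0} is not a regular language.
Assume for contradiction that L is regular, and let p ≥ 1 be the pumping length given by the pumping lemma.
Choose s = a^p b^(p + p!). Then s ∈ L because p ≠ p + p! (as p! ≥ 1), and |s| ≥ p.
By the pumping lemma, s = xyz for some x, y, z with |xy| ≤ p, |y| ≥ 1, and xy^i z ∈ L for every i ≥ 0.
Since |xy| ≤ p and the first p symbols of s are all a's, y = a^k for some k with 1 ≤ k ≤ p.
For every i ≥ 0, xy^i z = a^(p + (i − 1)k) b^(p + p!).

Because 1 ≤ k ≤ p, k divides p!. Let t = p!/k (a positive integer) and take i = t + 1.
Then the number of a's is p + tk = p + p!, which equals the number of b's.
So xy^(t+1) z = a^(p + p!) b^(p + p!) has equally many a's and b's and is NOT in L.

This contradicts the pumping lemma, which requires xy^i z ∈ L for all i ≥ 0.
Hence L = {a^n b^m : n ≠ m, n,m ≥ 0} is not regular. ∎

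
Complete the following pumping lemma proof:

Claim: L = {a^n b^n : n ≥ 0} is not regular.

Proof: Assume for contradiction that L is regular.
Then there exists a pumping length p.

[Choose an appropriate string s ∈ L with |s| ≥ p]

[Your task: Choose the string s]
s = a^p b^p

This string is in L (has equal a's and b's) and has length 2p ≥ p.
Any decomposition xyz with |xy| ≤ p means y consists only of a's,
so pumping will unbalance the counts.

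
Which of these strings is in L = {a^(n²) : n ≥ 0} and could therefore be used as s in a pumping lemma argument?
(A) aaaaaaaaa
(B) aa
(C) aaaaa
(A) aaaaaaaaa

The pumping lemma is applied to a string s that lies in L, so first check membership of each option:
- (A) aaaaaaaaa has length 9 = 3², a perfect square, so it is in L ✓
- (B) aa has length 2, strictly between 1² = 1 and 2² = 4, so it is not in L ✗
- (C) aaaaa has length 5, strictly between 2² = 4 and 3² = 9, so it is not in L ✗

Only (A) aaaaaaaaa is in L, so it is the only candidate that could play the role of s.
(In a complete proof one picks s in terms of the pumping length p so that |s| ≥ p is guaranteed; a fixed string like aaaaaaaaa illustrates the shape of such an s.)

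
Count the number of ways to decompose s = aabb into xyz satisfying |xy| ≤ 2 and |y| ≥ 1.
3

For s = 'aabb' with pumping length p = 2:

Constraints: |xy| ≤ 2, |y| > 0

Valid decompositions (|xy| ≤ p, |y| ≥ 1):
  • x='', y='a', z='abb'
  • x='a', y='a', z='bb'
  • x='', y='aa', z='bb'

Total count: 3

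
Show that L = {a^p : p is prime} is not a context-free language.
Assume for contradiction that L is context-free, and let p ≥ 1 be the pumping length given by the pumping lemma for CFLs.
Choose a prime q with q ≥ p and let s = a^q. Then s ∈ L and |s| = q ≥ p.
By the CFL pumping lemma, s = uvxyz for some u, v, x, y, z with |vxy| ≤ p, |vy| ≥ 1, and uv^i xy^i z ∈ L for every i ≥ 0.
All symbols are a's, so only lengths matter: let k = |vy|, with 1 ≤ k ≤ p. Then |uv^i xy^i z| = q + (i − 1)k.

Take i = q + 1: the length is q + qk = q(k + 1).
Both factors satisfy q ≥ 2 and k + 1 ≥ 2, so q(k + 1) is composite and uv^(q+1) xy^(q+1) z ∉ L.

This contradicts the CFL pumping lemma, which requires uv^i xy^i z ∈ L for all i ≥ 0.
Hence L = {a^p : p is prime} is not context-free. ∎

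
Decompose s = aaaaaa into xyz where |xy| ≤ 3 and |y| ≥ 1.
x = '', y = 'a', z = 'aaaaa'

For s = aaaaaa and p = 3, one valid decomposition is:
- x = '' (length 0)
- y = 'a' (length 1)
- z = 'aaaaa' (length 5)

Verification:
- xyz = '' + 'a' + 'aaaaa' = aaaaaa ✓
- |xy| = 1 ≤ 3 ✓
- |y| = 1 > 0 ✓

All pumping lemma constraints are satisfied.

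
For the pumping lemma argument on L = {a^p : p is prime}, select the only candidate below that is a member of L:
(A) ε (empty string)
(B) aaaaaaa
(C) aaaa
(B) aaaaaaa

The pumping lemma is applied to a string s that lies in L, so first check membership of each option:
- (A) ε has length 0, which is not prime, so it is not in L ✗
- (B) aaaaaaa has length 7, which is prime, so it is in L ✓
- (C) aaaa has length 4 = 2 × 2, which is not prime, so it is not in L ✗

Only (B) aaaaaaa is in L, so it is the only candidate that could play the role of s.
(In a complete proof one picks s in terms of the pumping length p so that |s| ≥ p is guaranteed; a fixed string like aaaaaaa illustrates the shape of such an s.)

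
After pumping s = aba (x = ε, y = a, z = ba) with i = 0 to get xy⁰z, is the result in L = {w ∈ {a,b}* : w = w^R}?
No

xy⁰z = ε · ε · ba = ba.
ba reversed is ab ≠ ba, so it is not a palindrome and is not in L.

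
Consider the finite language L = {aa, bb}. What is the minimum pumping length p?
p = 3

For a finite language L, the pumping lemma holds vacuously if p > max|s| for s ∈ L.

The longest string in L = {aa, bb} has length 2.
If p = 3, then no string s ∈ L has |s| ≥ p, so the condition is vacuously true.

The minimum pumping length is p = 3.

Why no smaller p works: for any p ≤ 2, the longest string s ∈ L has |s| = 2 ≥ p, so it would
have to be pumpable; but pumping up (i = 2, 3, ...) produces ever longer strings, which cannot all lie in the
finite language L. So the pumping property fails for every p ≤ 2.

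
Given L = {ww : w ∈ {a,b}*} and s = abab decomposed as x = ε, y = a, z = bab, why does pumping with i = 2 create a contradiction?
xy²z = aabab ∉ L

Pumping with i = 2 replaces y = a by y² = aa:
- Original: s = xyz = abab; abab splits into halves ab · ab, which are equal, so it is in L (w = ab)
- Pumped: xy²z = ε · aa · bab = aabab
- aabab has odd length 5, so it cannot be written as ww and is not in L

The pumping lemma would require xy²z ∈ L, so this decomposition yields a contradiction.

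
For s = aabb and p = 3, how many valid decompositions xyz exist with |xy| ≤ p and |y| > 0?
6

For s = 'aabb' with pumping length p = 3:

Constraints: |xy| ≤ 3, |y| > 0

Valid decompositions (|xy| ≤ p, |y| ≥ 1):
  • x='', y='a', z='abb'
  • x='a', y='a', z='bb'
  • x='', y='aa', z='bb'
  • x='aa', y='b', z='b'
  • x='a', y='ab', z='b'
  • x='', y='aab', z='b'

Total count: 6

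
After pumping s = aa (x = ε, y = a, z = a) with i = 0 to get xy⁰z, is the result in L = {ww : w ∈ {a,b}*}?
No

xy⁰z = ε · ε · a = a.
a has odd length 1, so it cannot be written as ww and is not in L.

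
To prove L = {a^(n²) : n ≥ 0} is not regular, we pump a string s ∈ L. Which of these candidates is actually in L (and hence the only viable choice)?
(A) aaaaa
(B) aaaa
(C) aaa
(B) aaaa

The pumping lemma is applied to a string s that lies in L, so first check membership of each option:
- (A) aaaaa has length 5, strictly between 2² = 4 and 3² = 9, so it is not in L ✗
- (B) aaaa has length 4 = 2², a perfect square, so it is in L ✓
- (C) aaa has length 3, strictly between 1² = 1 and 2² = 4, so it is not in L ✗

Only (B) aaaa is in L, so it is the only candidate that could play the role of s.
(In a complete proof one picks s in terms of the pumping length p so that |s| ≥ p is guaranteed; a fixed string like aaaa illustrates the shape of such an s.)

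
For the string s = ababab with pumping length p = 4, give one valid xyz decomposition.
x = 'ab', y = 'ab', z = 'ab'

For s = ababab and p = 4, one valid decomposition is:
- x = 'ab' (length 2)
- y = 'ab' (length 2)
- z = 'ab' (length 2)

Verification:
- xyz = 'ab' + 'ab' + 'ab' = ababab ✓
- |xy| = 4 ≤ 4 ✓
- |y| = 2 > 0 ✓

All pumping lemma constraints are satisfied.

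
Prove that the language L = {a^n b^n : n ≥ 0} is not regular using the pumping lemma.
Assume for contradiction that L is regular, and let p ≥ 1 be the pumping length given by the pumping lemma.
Choose s = a^p b^p. Then s ∈ L and |s| = 2p ≥ p.
By the pumping lemma, s = xyz for some x, y, z with |xy| ≤ p, |y| ≥ 1, and xy^i z ∈ L for every i ≥ 0.
Since |xy| ≤ p and the first p symbols of s are all a's, we must have y = a^k for some k with 1 ≤ k ≤ p.

Take i = 0: xy⁰z = a^(p − k) b^p.
This string has p − k a's but p b's, and p − k < p because k ≥ 1. So xy⁰z ∉ L.

This contradicts the pumping lemma, which requires xy^i z ∈ L for all i ≥ 0.
Hence L = {a^n b^n : n ≥ 0} is not regular. ∎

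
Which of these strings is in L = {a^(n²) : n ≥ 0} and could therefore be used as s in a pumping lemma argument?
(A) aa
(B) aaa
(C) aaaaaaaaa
(C) aaaaaaaaa

The pumping lemma is applied to a string s that lies in L, so first check membership of each option:
- (A) aa has length 2, strictly between 1² = 1 and 2² = 4, so it is not in L ✗
- (B) aaa has length 3, strictly between 1² = 1 and 2² = 4, so it is not in L ✗
- (C) aaaaaaaaa has length 9 = 3², a perfect square, so it is in L ✓

Only (C) aaaaaaaaa is in L, so it is the only candidate that could play the role of s.
(In a complete proof one picks s in terms of the pumping length p so that |s| ≥ p is guaranteed; a fixed string like aaaaaaaaa illustrates the shape of such an s.)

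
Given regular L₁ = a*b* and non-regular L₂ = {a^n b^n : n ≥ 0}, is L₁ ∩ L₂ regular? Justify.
No — L₁ ∩ L₂ is not regular.

Every string a^n b^n already lies in a*b*, so L₁ ∩ L₂ = {a^n b^n : n ≥ 0} = L₂ itself, which is the standard non-regular language (pump s = a^p b^p).

Note that the bare facts "L₁ regular, L₂ non-regular" do not settle the question by themselves: the closure of regular languages under ∪, ∩, complement and difference applies only when BOTH operands are regular. With a non-regular operand the result can come out regular or non-regular depending on the specific languages, so one has to work out L₁ ∩ L₂ for this particular pair, as above.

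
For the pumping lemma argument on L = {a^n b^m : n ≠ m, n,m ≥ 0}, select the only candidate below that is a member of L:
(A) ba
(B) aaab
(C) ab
(B) aaab

The pumping lemma is applied to a string s that lies in L, so first check membership of each option:
- (A) ba has an a after a b, so it is not of the form a^n b^m and is not in L ✗
- (B) aaab = a^3 b^1 with 3 ≠ 1, so it is in L ✓
- (C) ab = a^1 b^1 has n = m = 1, so it is not in L ✗

Only (B) aaab is in L, so it is the only candidate that could play the role of s.
(In a complete proof one picks s in terms of the pumping length p so that |s| ≥ p is guaranteed; a fixed string like aaab illustrates the shape of such an s.)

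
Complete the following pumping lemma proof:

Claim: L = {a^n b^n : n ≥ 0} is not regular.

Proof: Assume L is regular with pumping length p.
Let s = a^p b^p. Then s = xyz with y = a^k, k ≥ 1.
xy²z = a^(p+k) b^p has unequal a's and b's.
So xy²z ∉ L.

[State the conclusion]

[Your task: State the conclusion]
This contradicts the pumping lemma for regular languages,
which guarantees xy^i z ∈ L for all i ≥ 0.

Since our assumption that L is regular leads to a contradiction,
we conclude that L = {a^n b^n : n ≥ 0} is NOT regular. ∎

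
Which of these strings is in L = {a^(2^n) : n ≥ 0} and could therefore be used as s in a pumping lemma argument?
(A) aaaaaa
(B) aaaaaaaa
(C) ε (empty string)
(B) aaaaaaaa

The pumping lemma is applied to a string s that lies in L, so first check membership of each option:
- (A) aaaaaa has length 6, strictly between 2^2 = 4 and 2^3 = 8, so it is not in L ✗
- (B) aaaaaaaa has length 8 = 2^3, so it is in L ✓
- (C) ε has length 0, which is not a power of 2, so it is not in L ✗

Only (B) aaaaaaaa is in L, so it is the only candidate that could play the role of s.
(In a complete proof one picks s in terms of the pumping length p so that |s| ≥ p is guaranteed; a fixed string like aaaaaaaa illustrates the shape of such an s.)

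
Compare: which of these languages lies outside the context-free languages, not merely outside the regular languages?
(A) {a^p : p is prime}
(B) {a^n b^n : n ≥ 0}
(A) {a^p : p is prime}

(A) {a^p : p is prime} requires the CFL pumping lemma.

- {a^n b^n : n ≥ 0} is context-free (but not regular)
  • Can be shown non-regular with the regular pumping lemma
  • After pumping, the number of a's and b's become unequal

- {a^p : p is prime} is NOT context-free
  • Requires the CFL pumping lemma to prove
  • The CFL pumping lemma also fails because prime gaps are unbounded

The CFL pumping lemma is "stronger" in that it can prove non-membership
in the larger class of context-free languages.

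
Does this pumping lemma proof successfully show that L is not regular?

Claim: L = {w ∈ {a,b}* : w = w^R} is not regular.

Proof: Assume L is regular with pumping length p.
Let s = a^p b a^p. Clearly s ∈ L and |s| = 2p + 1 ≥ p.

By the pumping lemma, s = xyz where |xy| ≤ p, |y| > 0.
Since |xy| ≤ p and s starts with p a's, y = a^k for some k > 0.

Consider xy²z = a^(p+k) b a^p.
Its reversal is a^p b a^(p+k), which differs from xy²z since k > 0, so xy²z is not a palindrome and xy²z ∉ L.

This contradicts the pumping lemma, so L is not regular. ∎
The proof is correct.

This proof is valid because:
1. s = a^p b a^p is in L and is chosen in terms of p, so |s| ≥ p holds for every p
2. The decomposition analysis is correct: |xy| ≤ p forces y to lie inside the leading a's
3. The contradiction is valid: a^(p+k) b a^p has more a's before the b than after it, so it is not a palindrome
4. The conclusion follows logically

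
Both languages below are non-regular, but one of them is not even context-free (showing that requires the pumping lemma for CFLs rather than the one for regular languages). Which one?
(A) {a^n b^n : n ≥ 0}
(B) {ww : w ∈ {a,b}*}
(B) {ww : w ∈ {a,b}*}

(B) {ww : w ∈ {a,b}*} requires the CFL pumping lemma.

- {a^n b^n : n ≥ 0} is context-free (but not regular)
  • Can be shown non-regular with the regular pumping lemma
  • After pumping, the number of a's and b's become unequal

- {ww : w ∈ {a,b}*} is NOT context-free
  • Requires the CFL pumping lemma to prove
  • Cannot verify equality of two arbitrary substrings

The CFL pumping lemma is "stronger" in that it can prove non-membership
in the larger class of context-free languages.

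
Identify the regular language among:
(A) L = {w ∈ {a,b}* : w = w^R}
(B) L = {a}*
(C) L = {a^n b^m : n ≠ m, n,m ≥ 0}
(B) {a}*

(B) L = {a}* is regular.

This can be recognized by a finite automaton (DFA/NFA).
Regular expressions like {a}* define regular languages.

The other choices are not regular:
- {w ∈ {a,b}* : w = w^R}: After pumping, the string is no longer symmetric
- {a^n b^m : n ≠ m, n,m ≥ 0}: After pumping a's, we can make n = m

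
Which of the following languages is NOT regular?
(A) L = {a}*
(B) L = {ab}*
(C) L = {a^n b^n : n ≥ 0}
(C) {a^n b^n : n ≥ 0}

(C) L = {a^n b^n : n ≥ 0} is NOT regular.

The pumping lemma can be used to prove this:
After pumping, the number of a's and b's become unequal

The other languages are regular because they can be recognized by finite automata.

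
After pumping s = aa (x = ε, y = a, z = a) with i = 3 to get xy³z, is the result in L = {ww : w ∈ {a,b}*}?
Yes

xy³z = ε · aaa · a = aaaa.
aaaa splits into halves aa · aa, which are equal, so it is in L (w = aa).
(A single pumped string landing in L is not a contradiction by itself; a non-regularity proof needs some i for which xy^i z ∉ L, for every admissible decomposition.)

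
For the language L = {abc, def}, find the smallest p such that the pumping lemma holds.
p = 4

For a finite language L, the pumping lemma holds vacuously if p > max|s| for s ∈ L.

The longest string in L = {abc, def} has length 3.
If p = 4, then no string s ∈ L has |s| ≥ p, so the condition is vacuously true.

The minimum pumping length is p = 4.

Why no smaller p works: for any p ≤ 3, the longest string s ∈ L has |s| = 3 ≥ p, so it would
have to be pumpable; but pumping up (i = 2, 3, ...) produces ever longer strings, which cannot all lie in the
finite language L. So the pumping property fails for every p ≤ 3.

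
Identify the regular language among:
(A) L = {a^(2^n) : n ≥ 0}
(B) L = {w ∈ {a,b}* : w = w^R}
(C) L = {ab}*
(C) {ab}*

(C) L = {ab}* is regular.

This can be recognized by a finite automaton (DFA/NFA).
Regular expressions like {ab}* define regular languages.

The other choices are not regular:
- {a^(2^n) : n ≥ 0}: After pumping, length is no longer a power of 2
- {w ∈ {a,b}* : w = w^R}: After pumping, the string is no longer symmetric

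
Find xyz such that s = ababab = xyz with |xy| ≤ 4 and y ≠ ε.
x = 'a', y = 'b', z = 'abab'

For s = ababab and p = 4, one valid decomposition is:
- x = 'a' (length 1)
- y = 'b' (length 1)
- z = 'abab' (length 4)

Verification:
- xyz = 'a' + 'b' + 'abab' = ababab ✓
- |xy| = 2 ≤ 4 ✓
- |y| = 1 > 0 ✓

All pumping lemma constraints are satisfied.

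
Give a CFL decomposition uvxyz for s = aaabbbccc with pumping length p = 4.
u='aa', v='a', x='bb', y='b', z='ccc'

For s = aaabbbccc with pumping length p = 4:

One valid decomposition:
- u = 'aa'
- v = 'a'
- x = 'bb'
- y = 'b'
- z = 'ccc'

Verification:
- uvxyz = 'aa' + 'a' + 'bb' + 'b' + 'ccc' = aaabbbccc ✓
- |vxy| = |'abbb'| = 4 ≤ 4 ✓
- |vy| = |'ab'| = 2 > 0 ✓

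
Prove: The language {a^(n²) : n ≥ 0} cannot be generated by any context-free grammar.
Assume for contradiction that L is context-free, and let p ≥ 1 be the pumping length given by the pumping lemma for CFLs.
Choose s = a^(p²). Then s ∈ L and |s| = p² ≥ p.
By the CFL pumping lemma, s = uvxyz for some u, v, x, y, z with |vxy| ≤ p, |vy| ≥ 1, and uv^i xy^i z ∈ L for every i ≥ 0.
All symbols are a's, so only lengths matter: let k = |vy|, with 1 ≤ k ≤ |vxy| ≤ p.

Take i = 2: |uv²xy²z| = p² + k, and p² < p² + k ≤ p² + p < (p + 1)².
So the length lies strictly between consecutive squares and is not a perfect square; uv²xy²z ∉ L.

This contradicts the CFL pumping lemma, which requires uv^i xy^i z ∈ L for all i ≥ 0.
Hence L = {a^(n²) : n ≥ 0} is not context-free. ∎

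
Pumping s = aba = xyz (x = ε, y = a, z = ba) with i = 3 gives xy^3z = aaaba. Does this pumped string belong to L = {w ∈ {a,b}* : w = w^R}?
No

xy³z = ε · aaa · ba = aaaba.
aaaba reversed is abaaa ≠ aaaba, so it is not a palindrome and is not in L.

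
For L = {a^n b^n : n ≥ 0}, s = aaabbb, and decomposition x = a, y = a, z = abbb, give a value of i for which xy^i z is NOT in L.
i = 3

xy³z = a · aaa · abbb = aaaaabbb; aaaaabbb has 5 a's and 3 b's; 5 ≠ 3, so it is not in L.
(Other choices also work, e.g. i = 0, 2; only i = 1 is guaranteed to stay in L since xy¹z = s.)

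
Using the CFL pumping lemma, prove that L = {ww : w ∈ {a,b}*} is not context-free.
Assume for contradiction that L is context-free, and let p ≥ 1 be the pumping length given by the pumping lemma for CFLs.
Choose s = a^p b^p a^p b^p. Then s ∈ L (take w = a^p b^p) and |s| = 4p ≥ p.
By the CFL pumping lemma, s = uvxyz for some u, v, x, y, z with |vxy| ≤ p, |vy| ≥ 1, and uv^i xy^i z ∈ L for every i ≥ 0.

Write s as four blocks A₁ B₁ A₂ B₂ with A₁ = A₂ = a^p and B₁ = B₂ = b^p. Since |vxy| ≤ p, the window vxy lies inside at most two adjacent blocks. Take i = 0 and let t = uxz, so |t| = 4p − |vy| with 1 ≤ |vy| ≤ p. If |t| is odd, t ∉ L immediately, so assume |vy| is even (hence |vy| ≥ 2) and |t|/2 = 2p − |vy|/2, which satisfies p ≤ |t|/2 ≤ 2p − 1.

Case 1 (vxy inside A₁B₁): t = a^(p−j) b^(p−l) a^p b^p with j + l = |vy|. The second half of t has length < 2p, so it is a suffix of the trailing a^p b^p and ends in b; the first half is a^(p−j) b^(p−l) a^((j+l)/2), which ends in a because (j+l)/2 ≥ 1. The halves differ, so t ∉ L.

Case 2 (vxy inside B₁A₂, straddling the middle): t = a^p b^(p−j) a^(p−l) b^p with j + l = |vy|. If t = ww, then w is a prefix of t of length ≥ p, so w begins with a^p; and w is a suffix of t of length ≥ p, so w ends with b^p. That forces |w| ≥ 2p, contradicting |w| = |t|/2 ≤ 2p − 1. So t ∉ L.

Case 3 (vxy inside A₂B₂): t = a^p b^p a^(p−j) b^(p−l) with j + l = |vy|. The first half of t is a prefix of a^p b^p, so it begins with a; the second half is b^((j+l)/2) a^(p−j) b^(p−l), which begins with b. The halves differ, so t ∉ L.

In every case uv⁰xy⁰z = uxz ∉ L.

This contradicts the CFL pumping lemma, which requires uv^i xy^i z ∈ L for all i ≥ 0.
Hence L = {ww : w ∈ {a,b}*} is not context-free. ∎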